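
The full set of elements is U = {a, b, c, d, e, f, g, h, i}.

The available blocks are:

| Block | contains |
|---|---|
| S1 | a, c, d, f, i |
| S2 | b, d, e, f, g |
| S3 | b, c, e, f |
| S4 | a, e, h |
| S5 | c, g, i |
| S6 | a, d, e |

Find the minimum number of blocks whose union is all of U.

3

S2 and S4 and S5 together: S2 ∪ S4 ∪ S5 = {a, b, c, d, e, f, g, h, i} — every element is covered.
Only S4 contains h, so S4 is forced; the remaining 6 elements need at least 2 more blocks (each remaining block adds at most 4) — so at least 3 blocks are needed, and 3 is optimal.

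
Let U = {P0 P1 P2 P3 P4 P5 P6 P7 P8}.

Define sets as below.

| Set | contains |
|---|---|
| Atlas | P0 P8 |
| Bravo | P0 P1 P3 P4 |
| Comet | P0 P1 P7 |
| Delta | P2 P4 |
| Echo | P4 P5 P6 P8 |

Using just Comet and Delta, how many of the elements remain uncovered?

4

Union of Comet, Delta = {P0, P1, P2, P4, P7}.
Not covered: P3, P5, P6, P8 — 4 elements.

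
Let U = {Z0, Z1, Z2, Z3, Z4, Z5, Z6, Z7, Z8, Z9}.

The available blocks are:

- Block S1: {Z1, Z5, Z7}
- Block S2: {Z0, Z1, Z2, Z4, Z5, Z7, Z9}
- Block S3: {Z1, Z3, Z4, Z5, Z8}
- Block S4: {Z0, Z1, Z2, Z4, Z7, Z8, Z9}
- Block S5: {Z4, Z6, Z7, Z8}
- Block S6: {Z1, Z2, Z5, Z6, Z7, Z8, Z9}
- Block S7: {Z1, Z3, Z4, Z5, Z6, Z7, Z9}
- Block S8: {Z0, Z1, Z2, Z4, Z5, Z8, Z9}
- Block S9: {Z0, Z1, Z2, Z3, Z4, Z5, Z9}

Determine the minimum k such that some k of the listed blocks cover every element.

S7 and S8 together: S7 ∪ S8 = {Z0, Z1, Z2, Z3, Z4, Z5, Z6, Z7, Z8, Z9} — every element is covered.
No single block has all 10 elements (the largest, S2, has 7), so 2 is optimal.

2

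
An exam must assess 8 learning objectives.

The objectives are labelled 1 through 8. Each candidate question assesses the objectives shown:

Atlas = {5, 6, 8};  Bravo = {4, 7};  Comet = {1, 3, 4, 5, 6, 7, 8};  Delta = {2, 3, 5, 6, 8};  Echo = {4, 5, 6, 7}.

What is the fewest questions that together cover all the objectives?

Take {Comet, Delta}. Their union is {1, 2, 3, 4, 5, 6, 7, 8}, which is all 8 objectives.
No single question has all 8 objectives (the largest, Comet, has 7), so 2 is optimal.

2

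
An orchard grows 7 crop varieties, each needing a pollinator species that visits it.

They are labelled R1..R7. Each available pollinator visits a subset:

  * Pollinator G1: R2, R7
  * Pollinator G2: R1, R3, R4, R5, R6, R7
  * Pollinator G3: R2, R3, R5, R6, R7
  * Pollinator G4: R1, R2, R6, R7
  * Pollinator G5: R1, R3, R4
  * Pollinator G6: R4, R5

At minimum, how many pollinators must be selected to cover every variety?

2

Take {G2, G3}. Their union is {R1, R2, R3, R4, R5, R6, R7}, which is all 7 varieties.
No single pollinator has all 7 varieties (the largest, G2, has 6), so 2 is optimal.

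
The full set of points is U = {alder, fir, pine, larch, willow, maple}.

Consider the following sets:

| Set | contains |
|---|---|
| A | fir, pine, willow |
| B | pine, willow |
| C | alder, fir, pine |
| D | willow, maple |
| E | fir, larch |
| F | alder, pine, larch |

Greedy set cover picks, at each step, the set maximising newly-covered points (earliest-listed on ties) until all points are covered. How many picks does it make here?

3

Greedy: pick A (covers 3 new) → pick F (covers 2 new) → pick D (covers 1 new). Total picks: 3.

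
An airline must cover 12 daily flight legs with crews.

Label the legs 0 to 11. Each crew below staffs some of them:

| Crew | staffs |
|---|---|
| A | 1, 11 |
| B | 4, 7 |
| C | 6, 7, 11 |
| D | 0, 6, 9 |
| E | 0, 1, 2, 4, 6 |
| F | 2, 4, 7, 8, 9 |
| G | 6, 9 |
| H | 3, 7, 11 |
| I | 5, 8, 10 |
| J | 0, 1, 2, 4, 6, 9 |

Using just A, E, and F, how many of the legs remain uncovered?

Union of A, E, F = {0, 1, 2, 4, 6, 7, 8, 9, 11}.
Not covered: 3, 5, 10 — 3 legs.

3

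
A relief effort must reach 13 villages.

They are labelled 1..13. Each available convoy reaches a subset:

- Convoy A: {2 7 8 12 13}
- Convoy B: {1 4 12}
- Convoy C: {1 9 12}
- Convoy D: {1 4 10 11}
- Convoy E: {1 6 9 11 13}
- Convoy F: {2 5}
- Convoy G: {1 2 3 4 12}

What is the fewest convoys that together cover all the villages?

5

A and D and E and F and G together: A ∪ D ∪ E ∪ F ∪ G = {1, 2, 3, 4, 5, 6, 7, 8, 9, 10, 11, 12, 13} — every village is covered.
No 4 of the 7 convoys cover everything (all 35 combinations miss at least one village), so 5 is optimal.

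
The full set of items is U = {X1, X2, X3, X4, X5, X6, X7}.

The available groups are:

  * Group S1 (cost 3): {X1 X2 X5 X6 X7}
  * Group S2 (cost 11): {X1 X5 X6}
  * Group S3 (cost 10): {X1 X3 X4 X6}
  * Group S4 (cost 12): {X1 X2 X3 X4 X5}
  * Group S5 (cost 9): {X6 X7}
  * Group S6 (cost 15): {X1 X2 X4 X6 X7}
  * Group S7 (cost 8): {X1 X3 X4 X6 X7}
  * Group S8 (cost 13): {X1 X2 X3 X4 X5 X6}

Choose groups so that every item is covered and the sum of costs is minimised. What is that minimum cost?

11

S1, S7 together cover every item (S1 ∪ S7 = {X1, X2, X3, X4, X5, X6, X7}); total cost 3 + 8 = 11.
No covering selection has total cost below 11.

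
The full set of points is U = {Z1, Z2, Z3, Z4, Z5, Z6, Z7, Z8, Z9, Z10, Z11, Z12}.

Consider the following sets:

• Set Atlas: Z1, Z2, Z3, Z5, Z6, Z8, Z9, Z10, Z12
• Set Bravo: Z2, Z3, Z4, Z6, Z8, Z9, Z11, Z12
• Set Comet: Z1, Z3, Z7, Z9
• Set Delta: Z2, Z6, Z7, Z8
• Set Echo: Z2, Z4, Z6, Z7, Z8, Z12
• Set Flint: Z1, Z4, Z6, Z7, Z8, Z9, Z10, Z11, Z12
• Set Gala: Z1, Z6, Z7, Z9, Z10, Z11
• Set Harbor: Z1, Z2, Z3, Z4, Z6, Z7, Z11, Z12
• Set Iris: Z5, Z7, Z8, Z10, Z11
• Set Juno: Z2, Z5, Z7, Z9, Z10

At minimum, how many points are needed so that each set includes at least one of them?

2

Take H = {Z7, Z12}. Each listed set contains at least one of these, so H is a hitting set of size 2.
No single point lies in every set, so at least 2 are needed and 2 is optimal.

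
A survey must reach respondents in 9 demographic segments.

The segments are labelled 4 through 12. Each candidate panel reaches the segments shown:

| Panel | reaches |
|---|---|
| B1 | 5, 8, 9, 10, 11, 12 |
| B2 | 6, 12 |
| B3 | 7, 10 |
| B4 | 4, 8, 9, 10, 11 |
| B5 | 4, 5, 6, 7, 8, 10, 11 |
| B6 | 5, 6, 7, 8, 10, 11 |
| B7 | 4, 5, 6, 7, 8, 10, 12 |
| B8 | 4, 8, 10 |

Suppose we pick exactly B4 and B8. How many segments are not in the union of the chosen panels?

4

Union of B4, B8 = {4, 8, 9, 10, 11}.
Not covered: 5, 6, 7, 12 — 4 segments.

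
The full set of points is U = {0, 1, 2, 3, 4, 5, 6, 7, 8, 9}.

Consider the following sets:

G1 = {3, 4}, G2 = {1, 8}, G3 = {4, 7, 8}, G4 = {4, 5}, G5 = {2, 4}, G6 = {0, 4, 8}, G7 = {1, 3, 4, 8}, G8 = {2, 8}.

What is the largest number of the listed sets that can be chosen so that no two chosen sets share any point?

G4, G8 are pairwise disjoint (G4={4,5}; G8={2,8}).
Every remaining set overlaps one of these, and no 3 of the listed sets are pairwise disjoint, so 2 is the maximum.

2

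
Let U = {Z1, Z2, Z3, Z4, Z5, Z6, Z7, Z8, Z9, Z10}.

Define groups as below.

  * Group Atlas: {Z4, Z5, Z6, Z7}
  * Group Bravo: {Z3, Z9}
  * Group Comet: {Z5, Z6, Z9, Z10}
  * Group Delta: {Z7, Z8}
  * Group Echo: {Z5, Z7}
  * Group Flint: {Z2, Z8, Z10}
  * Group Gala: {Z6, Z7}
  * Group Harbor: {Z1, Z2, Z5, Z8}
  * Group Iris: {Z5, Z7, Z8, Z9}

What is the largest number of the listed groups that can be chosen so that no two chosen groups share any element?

3

Bravo, Flint, Gala are pairwise disjoint (Bravo={Z3,Z9}; Flint={Z2,Z8,Z10}; Gala={Z6,Z7}).
Every remaining group overlaps one of these, and no 4 of the listed groups are pairwise disjoint, so 3 is the maximum.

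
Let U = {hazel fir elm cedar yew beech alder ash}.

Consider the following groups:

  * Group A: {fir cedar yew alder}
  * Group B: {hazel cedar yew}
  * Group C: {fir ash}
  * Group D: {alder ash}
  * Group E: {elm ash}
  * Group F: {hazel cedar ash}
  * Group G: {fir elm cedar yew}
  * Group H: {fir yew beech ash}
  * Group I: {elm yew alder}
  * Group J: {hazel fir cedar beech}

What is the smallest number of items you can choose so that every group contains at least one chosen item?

3

The 3 items {hazel, yew, ash} hit every group.
No choice of 2 items meets every group, so 3 is the minimum.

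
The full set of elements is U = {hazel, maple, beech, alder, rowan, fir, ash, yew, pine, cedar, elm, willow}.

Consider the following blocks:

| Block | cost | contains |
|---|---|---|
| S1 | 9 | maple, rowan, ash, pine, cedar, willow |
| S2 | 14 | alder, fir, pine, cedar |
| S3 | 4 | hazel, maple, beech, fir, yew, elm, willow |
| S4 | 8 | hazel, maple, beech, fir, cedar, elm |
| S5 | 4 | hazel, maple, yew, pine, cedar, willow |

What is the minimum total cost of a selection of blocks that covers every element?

S1, S2, S3 together cover every element (S1 ∪ S2 ∪ S3 = {hazel, maple, beech, alder, rowan, fir, ash, yew, pine, cedar, elm, willow}); total cost 9 + 14 + 4 = 27.
The greedy pick S3, S5, S1, S2 costs 31; no covering selection beats 27.

27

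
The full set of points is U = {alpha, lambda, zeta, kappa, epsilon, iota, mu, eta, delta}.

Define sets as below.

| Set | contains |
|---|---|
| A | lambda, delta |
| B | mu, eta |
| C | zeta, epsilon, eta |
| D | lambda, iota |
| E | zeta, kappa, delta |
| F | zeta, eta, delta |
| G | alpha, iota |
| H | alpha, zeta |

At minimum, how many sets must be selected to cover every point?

B and C and D and E and G together: B ∪ C ∪ D ∪ E ∪ G = {alpha, lambda, zeta, kappa, epsilon, iota, mu, eta, delta} — every point is covered.
No 4 of the 8 sets cover everything (all 70 combinations miss at least one point), so 5 is optimal.

5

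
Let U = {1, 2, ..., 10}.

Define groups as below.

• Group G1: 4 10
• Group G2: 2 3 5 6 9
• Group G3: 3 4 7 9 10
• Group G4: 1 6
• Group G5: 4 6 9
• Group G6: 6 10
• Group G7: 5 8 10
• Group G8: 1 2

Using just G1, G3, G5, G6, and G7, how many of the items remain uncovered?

2

Union of G1, G3, G5, G6, G7 = {3, 4, 5, 6, 7, 8, 9, 10}.
Not covered: 1, 2 — 2 items.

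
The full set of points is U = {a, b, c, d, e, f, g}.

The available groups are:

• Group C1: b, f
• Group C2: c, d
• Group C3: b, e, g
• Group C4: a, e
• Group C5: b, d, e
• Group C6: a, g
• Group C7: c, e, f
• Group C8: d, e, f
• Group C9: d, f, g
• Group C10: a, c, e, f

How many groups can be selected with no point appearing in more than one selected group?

C1, C2, C6 are pairwise disjoint (C1={b,f}; C2={c,d}; C6={a,g}).
Every remaining group overlaps one of these, and no 4 of the listed groups are pairwise disjoint, so 3 is the maximum.

3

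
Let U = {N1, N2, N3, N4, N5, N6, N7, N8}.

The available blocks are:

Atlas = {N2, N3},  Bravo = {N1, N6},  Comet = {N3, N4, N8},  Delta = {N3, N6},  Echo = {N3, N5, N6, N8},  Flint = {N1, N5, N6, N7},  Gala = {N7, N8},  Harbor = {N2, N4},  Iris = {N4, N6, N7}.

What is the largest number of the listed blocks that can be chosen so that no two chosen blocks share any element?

Delta, Gala, Harbor are pairwise disjoint (Delta={N3,N6}; Gala={N7,N8}; Harbor={N2,N4}).
Every remaining block overlaps one of these, and no 4 of the listed blocks are pairwise disjoint, so 3 is the maximum.

3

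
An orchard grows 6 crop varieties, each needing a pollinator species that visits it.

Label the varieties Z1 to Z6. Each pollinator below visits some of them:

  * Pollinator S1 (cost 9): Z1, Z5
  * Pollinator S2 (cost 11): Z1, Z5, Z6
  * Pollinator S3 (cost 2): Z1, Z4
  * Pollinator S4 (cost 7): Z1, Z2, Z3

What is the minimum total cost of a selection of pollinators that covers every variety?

S2, S3, S4 together cover every variety (S2 ∪ S3 ∪ S4 = {Z1, Z2, Z3, Z4, Z5, Z6}); total cost 11 + 2 + 7 = 20.
No covering selection has total cost below 20.

20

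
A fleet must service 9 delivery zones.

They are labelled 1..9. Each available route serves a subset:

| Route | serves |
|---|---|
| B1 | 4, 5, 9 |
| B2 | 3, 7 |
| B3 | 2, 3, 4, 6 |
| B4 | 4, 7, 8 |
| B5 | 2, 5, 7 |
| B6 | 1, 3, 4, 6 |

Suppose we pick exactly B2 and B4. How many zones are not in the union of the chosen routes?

Union of B2, B4 = {3, 4, 7, 8}.
Not covered: 1, 2, 5, 6, 9 — 5 zones.

5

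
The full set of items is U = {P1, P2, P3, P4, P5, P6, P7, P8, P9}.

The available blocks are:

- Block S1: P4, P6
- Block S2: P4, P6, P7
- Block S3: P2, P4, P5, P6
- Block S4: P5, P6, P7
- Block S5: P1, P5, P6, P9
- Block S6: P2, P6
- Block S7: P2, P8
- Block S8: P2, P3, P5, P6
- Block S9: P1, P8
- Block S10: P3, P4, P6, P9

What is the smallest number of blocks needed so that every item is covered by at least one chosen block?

S2 and S5 and S7 and S8 together: S2 ∪ S5 ∪ S7 ∪ S8 = {P1, P2, P3, P4, P5, P6, P7, P8, P9} — every item is covered.
No 3 of the 10 blocks cover everything (all 120 combinations miss at least one item), so 4 is optimal.

4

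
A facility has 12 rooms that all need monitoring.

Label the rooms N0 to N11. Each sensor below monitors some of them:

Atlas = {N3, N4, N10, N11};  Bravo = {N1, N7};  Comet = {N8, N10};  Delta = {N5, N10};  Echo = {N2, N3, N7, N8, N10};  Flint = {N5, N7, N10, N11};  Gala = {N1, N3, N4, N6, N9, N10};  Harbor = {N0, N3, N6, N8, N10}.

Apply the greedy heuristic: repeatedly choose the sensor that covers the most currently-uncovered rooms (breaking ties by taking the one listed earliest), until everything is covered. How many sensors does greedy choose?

4

Greedy: pick Gala (covers 6 new) → pick Echo (covers 3 new) → pick Flint (covers 2 new) → pick Harbor (covers 1 new). Total picks: 4.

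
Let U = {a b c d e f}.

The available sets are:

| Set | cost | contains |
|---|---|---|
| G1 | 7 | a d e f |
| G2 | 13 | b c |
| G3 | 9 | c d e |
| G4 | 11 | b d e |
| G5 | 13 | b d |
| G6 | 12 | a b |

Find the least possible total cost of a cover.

20

G1, G2 together cover every item (G1 ∪ G2 = {a, b, c, d, e, f}); total cost 7 + 13 = 20.
No covering selection has total cost below 20.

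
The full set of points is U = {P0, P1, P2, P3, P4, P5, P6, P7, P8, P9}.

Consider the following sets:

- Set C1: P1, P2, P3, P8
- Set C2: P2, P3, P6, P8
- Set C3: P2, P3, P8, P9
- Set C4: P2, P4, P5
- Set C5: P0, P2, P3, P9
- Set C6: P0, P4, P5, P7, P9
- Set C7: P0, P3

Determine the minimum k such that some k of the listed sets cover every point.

Take {C1, C2, C6}. Their union is {P0, P1, P2, P3, P4, P5, P6, P7, P8, P9}, which is all 10 points.
Only C1 contains P1, so C1 is forced; the remaining 6 points need at least 2 more sets (each remaining set adds at most 5) — so at least 3 sets are needed, and 3 is optimal.

3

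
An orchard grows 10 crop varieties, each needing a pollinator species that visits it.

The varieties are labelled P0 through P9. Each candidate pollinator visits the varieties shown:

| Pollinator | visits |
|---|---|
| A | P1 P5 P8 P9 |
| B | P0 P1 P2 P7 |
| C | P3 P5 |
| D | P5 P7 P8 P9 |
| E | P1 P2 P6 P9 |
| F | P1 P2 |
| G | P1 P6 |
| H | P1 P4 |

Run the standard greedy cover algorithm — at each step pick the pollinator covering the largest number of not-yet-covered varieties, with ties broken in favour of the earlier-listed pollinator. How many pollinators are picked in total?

5

Greedy: pick A (covers 4 new) → pick B (covers 3 new) → pick C (covers 1 new) → pick E (covers 1 new) → pick H (covers 1 new). Total picks: 5.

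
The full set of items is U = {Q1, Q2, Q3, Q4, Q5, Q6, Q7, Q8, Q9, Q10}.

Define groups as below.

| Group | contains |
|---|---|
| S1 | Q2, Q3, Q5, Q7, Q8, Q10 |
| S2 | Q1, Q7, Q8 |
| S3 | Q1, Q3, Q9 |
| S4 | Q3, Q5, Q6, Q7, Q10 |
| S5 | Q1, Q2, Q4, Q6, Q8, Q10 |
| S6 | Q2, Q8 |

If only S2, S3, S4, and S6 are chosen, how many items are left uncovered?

Union of S2, S3, S4, S6 = {Q1, Q2, Q3, Q5, Q6, Q7, Q8, Q9, Q10}.
Not covered: Q4 — 1 item.

1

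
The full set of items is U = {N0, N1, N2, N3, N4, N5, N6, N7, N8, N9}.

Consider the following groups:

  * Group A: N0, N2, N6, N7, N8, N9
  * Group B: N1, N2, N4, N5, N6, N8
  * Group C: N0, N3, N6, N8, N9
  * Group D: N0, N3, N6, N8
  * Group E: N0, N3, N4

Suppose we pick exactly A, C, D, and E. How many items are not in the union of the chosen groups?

2

Union of A, C, D, E = {N0, N2, N3, N4, N6, N7, N8, N9}.
Not covered: N1, N5 — 2 items.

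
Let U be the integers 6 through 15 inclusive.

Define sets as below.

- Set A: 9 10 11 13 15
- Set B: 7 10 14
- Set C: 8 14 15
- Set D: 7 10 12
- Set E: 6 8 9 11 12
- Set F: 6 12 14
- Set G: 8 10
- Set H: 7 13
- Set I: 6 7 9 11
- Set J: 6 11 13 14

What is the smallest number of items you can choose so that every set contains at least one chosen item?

Take T = {7, 8, 10, 14}. Each listed set contains at least one of these, so T is a hitting set of size 4.
No choice of 3 items meets every set, so 4 is the minimum.

4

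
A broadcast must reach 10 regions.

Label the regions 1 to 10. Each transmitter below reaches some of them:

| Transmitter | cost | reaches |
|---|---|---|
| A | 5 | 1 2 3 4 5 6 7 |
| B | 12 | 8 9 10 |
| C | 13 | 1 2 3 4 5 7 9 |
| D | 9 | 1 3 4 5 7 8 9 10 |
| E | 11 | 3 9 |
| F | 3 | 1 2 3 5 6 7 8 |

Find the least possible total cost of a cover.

D, F together cover every region (D ∪ F = {1, 2, 3, 4, 5, 6, 7, 8, 9, 10}); total cost 9 + 3 = 12.
No covering selection has total cost below 12.

12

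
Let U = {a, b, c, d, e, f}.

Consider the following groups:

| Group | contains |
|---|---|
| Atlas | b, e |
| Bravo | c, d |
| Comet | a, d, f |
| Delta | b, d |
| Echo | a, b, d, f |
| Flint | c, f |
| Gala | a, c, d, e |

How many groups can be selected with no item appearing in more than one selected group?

Delta, Flint are pairwise disjoint (Delta={b,d}; Flint={c,f}).
Every remaining group overlaps one of these, and no 3 of the listed groups are pairwise disjoint, so 2 is the maximum.

2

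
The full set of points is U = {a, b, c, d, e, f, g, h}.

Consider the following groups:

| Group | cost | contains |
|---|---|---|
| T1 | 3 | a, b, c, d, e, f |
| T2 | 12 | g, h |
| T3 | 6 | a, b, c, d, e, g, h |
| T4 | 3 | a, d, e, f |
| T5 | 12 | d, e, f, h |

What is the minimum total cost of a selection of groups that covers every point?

9

T1, T3 together cover every point (T1 ∪ T3 = {a, b, c, d, e, f, g, h}); total cost 3 + 6 = 9.
No covering selection has total cost below 9.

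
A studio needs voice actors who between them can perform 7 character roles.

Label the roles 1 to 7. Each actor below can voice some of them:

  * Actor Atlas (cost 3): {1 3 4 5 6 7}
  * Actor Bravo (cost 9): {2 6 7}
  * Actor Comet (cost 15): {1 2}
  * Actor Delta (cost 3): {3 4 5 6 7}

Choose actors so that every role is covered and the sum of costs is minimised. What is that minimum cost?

12

Atlas, Bravo together cover every role (Atlas ∪ Bravo = {1, 2, 3, 4, 5, 6, 7}); total cost 3 + 9 = 12.
No covering selection has total cost below 12.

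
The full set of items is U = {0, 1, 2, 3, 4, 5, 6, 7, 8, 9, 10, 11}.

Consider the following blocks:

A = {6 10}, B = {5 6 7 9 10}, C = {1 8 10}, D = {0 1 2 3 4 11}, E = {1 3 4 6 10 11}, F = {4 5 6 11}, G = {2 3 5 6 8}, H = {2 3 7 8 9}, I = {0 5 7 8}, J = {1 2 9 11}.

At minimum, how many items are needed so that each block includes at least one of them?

Take T = {1, 6, 7}. Each listed block contains at least one of these, so T is a hitting set of size 3.
The blocks A, I, J are pairwise disjoint, so any hitting set needs a separate item for each — at least 3. Hence 3 is optimal.

3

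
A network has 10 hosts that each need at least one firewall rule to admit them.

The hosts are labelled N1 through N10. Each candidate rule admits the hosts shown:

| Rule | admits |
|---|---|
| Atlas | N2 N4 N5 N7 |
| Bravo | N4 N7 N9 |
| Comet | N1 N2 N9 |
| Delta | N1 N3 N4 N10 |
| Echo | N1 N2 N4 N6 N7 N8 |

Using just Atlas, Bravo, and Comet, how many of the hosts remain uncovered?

Union of Atlas, Bravo, Comet = {N1, N2, N4, N5, N7, N9}.
Not covered: N3, N6, N8, N10 — 4 hosts.

4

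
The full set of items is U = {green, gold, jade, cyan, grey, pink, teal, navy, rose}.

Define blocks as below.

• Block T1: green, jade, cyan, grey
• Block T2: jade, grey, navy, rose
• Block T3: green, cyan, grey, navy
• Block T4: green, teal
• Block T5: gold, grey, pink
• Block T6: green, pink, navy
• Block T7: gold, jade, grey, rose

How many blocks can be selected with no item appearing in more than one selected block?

T2, T4 are pairwise disjoint (T2={jade,grey,navy,rose}; T4={green,teal}).
Every remaining block overlaps one of these, and no 3 of the listed blocks are pairwise disjoint, so 2 is the maximum.

2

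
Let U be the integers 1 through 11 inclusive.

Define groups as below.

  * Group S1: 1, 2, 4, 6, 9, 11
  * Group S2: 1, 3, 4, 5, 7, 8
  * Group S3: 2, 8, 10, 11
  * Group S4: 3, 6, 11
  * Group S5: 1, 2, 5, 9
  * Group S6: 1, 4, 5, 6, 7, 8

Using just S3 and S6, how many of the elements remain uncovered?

2

Union of S3, S6 = {1, 2, 4, 5, 6, 7, 8, 10, 11}.
Not covered: 3, 9 — 2 elements.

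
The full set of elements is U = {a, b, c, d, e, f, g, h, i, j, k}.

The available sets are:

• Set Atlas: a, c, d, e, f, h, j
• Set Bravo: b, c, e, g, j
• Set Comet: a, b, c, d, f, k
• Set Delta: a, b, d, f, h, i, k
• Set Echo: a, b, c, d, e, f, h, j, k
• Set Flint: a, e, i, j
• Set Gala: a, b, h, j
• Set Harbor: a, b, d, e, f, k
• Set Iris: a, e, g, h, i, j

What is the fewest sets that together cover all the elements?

Take {Bravo, Delta}. Their union is {a, b, c, d, e, f, g, h, i, j, k}, which is all 11 elements.
No single set has all 11 elements (the largest, Echo, has 9), so 2 is optimal.

2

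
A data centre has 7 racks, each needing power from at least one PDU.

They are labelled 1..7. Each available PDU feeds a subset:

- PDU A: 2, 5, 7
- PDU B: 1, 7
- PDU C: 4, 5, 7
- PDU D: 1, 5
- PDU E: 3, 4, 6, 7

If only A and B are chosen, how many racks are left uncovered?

3

Union of A, B = {1, 2, 5, 7}.
Not covered: 3, 4, 6 — 3 racks.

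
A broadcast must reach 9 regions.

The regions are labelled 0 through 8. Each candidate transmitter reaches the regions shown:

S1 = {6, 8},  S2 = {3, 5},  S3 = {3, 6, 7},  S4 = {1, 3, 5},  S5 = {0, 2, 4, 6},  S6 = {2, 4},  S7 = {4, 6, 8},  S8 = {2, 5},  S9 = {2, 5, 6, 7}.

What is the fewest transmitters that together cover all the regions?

Take {S1, S3, S4, S5}. Their union is {0, 1, 2, 3, 4, 5, 6, 7, 8}, which is all 9 regions.
No 3 of the 9 transmitters cover everything (all 84 combinations miss at least one region), so 4 is optimal.

4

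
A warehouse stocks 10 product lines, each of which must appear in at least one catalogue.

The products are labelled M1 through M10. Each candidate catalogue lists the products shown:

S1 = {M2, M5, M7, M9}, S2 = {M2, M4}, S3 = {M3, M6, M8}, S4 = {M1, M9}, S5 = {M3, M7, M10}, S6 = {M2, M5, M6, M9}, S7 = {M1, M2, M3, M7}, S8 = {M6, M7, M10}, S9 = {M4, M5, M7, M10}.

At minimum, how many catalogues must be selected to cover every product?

S2 and S3 and S4 and S9 together: S2 ∪ S3 ∪ S4 ∪ S9 = {M1, M2, M3, M4, M5, M6, M7, M8, M9, M10} — every product is covered.
No 3 of the 9 catalogues cover everything (all 84 combinations miss at least one product), so 4 is optimal.

4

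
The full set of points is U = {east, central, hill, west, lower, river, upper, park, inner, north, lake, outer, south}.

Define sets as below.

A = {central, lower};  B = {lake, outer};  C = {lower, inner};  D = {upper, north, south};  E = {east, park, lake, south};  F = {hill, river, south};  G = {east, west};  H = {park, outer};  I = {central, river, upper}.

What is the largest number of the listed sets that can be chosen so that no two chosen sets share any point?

4

B, C, D, G are pairwise disjoint (B={lake,outer}; C={lower,inner}; D={upper,north,south}; G={east,west}).
Every remaining set overlaps one of these, and no 5 of the listed sets are pairwise disjoint, so 4 is the maximum.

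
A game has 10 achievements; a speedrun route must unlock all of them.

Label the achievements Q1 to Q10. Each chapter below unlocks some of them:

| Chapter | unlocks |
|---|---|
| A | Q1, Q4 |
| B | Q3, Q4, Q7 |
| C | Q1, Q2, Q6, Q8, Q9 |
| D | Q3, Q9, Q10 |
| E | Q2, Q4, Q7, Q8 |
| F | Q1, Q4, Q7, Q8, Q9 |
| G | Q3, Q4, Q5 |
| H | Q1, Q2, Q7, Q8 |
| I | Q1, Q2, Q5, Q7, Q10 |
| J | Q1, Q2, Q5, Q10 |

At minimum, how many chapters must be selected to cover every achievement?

Take {B, C, J}. Their union is {Q1, Q2, Q3, Q4, Q5, Q6, Q7, Q8, Q9, Q10}, which is all 10 achievements.
Only C contains Q6, so C is forced; the remaining 5 achievements need at least 2 more chapters (each remaining chapter adds at most 3) — so at least 3 chapters are needed, and 3 is optimal.

3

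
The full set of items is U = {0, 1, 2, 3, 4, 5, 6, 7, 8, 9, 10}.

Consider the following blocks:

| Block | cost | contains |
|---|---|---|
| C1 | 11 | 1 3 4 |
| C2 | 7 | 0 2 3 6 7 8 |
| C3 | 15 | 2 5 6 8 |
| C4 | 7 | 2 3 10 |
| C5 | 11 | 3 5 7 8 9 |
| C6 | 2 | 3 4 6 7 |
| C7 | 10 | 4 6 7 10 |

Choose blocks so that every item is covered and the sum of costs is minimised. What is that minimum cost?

C1, C2, C4, C5 together cover every item (C1 ∪ C2 ∪ C4 ∪ C5 = {0, 1, 2, 3, 4, 5, 6, 7, 8, 9, 10}); total cost 11 + 7 + 7 + 11 = 36.
The greedy pick C6, C2, C5, C4, C1 costs 38; no covering selection beats 36.

36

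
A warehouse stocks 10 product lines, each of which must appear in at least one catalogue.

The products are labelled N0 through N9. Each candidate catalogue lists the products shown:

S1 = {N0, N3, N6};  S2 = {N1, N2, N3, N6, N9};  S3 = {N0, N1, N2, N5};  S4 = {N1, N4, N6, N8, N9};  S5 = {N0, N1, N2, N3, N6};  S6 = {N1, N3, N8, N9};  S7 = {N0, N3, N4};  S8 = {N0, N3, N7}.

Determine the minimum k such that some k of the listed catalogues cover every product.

Take {S3, S4, S8}. Their union is {N0, N1, N2, N3, N4, N5, N6, N7, N8, N9}, which is all 10 products.
Only S3 contains N5, so S3 is forced; the remaining 6 products need at least 2 more catalogues (each remaining catalogue adds at most 4) — so at least 3 catalogues are needed, and 3 is optimal.

3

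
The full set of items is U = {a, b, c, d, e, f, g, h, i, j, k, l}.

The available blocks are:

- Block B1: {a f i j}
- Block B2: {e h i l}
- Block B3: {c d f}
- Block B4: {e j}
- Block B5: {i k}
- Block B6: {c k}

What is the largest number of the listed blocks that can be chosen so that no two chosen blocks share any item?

3

B3, B4, B5 are pairwise disjoint (B3={c,d,f}; B4={e,j}; B5={i,k}).
Every remaining block overlaps one of these, and no 4 of the listed blocks are pairwise disjoint, so 3 is the maximum.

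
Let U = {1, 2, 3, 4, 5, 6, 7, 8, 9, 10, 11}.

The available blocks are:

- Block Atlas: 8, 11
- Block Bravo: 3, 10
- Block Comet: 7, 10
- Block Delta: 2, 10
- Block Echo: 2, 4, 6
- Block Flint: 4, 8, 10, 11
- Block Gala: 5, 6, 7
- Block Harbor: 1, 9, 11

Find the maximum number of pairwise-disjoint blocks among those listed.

3

Bravo, Echo, Harbor are pairwise disjoint (Bravo={3,10}; Echo={2,4,6}; Harbor={1,9,11}).
Every remaining block overlaps one of these, and no 4 of the listed blocks are pairwise disjoint, so 3 is the maximum.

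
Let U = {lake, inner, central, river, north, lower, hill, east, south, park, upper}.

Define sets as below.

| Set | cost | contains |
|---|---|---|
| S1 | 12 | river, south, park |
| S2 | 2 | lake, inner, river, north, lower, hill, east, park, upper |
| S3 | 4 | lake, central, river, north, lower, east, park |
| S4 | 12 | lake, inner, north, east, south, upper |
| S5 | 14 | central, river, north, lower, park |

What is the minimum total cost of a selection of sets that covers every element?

S2, S3, S4 together cover every element (S2 ∪ S3 ∪ S4 = {lake, inner, central, river, north, lower, hill, east, south, park, upper}); total cost 2 + 4 + 12 = 18.
No covering selection has total cost below 18.

18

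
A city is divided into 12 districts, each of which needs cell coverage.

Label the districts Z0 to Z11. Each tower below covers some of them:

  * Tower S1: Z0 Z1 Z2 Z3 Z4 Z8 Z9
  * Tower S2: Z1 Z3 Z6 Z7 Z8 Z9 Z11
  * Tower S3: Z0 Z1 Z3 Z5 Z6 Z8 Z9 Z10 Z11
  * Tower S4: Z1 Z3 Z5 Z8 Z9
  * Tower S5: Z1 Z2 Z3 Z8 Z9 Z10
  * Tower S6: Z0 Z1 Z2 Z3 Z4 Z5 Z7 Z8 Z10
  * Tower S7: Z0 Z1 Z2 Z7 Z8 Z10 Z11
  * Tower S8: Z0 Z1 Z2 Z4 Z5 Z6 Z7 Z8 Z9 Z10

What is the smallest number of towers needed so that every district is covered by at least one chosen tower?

2

Take {S2, S6}. Their union is {Z0, Z1, Z2, Z3, Z4, Z5, Z6, Z7, Z8, Z9, Z10, Z11}, which is all 12 districts.
No single tower has all 12 districts (the largest, S8, has 10), so 2 is optimal.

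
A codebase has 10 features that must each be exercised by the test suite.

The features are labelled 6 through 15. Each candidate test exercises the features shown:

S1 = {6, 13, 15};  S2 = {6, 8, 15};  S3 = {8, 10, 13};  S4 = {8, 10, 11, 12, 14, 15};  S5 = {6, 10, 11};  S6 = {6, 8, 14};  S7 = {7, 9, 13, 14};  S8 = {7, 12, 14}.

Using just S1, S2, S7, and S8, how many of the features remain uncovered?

2

Union of S1, S2, S7, S8 = {6, 7, 8, 9, 12, 13, 14, 15}.
Not covered: 10, 11 — 2 features.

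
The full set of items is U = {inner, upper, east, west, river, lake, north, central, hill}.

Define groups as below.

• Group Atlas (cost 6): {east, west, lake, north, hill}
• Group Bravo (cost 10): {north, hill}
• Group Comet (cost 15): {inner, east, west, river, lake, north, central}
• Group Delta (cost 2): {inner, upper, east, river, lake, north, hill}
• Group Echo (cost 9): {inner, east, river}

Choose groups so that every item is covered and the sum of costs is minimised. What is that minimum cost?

Comet, Delta together cover every item (Comet ∪ Delta = {inner, upper, east, west, river, lake, north, central, hill}); total cost 15 + 2 = 17.
The greedy pick Delta, Atlas, Comet costs 23; no covering selection beats 17.

17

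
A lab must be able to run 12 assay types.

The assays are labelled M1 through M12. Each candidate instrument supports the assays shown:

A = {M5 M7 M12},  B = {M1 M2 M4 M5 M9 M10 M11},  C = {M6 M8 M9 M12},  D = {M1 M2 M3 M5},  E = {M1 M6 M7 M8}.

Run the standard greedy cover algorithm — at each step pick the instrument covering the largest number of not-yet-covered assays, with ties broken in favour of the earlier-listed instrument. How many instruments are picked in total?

4

Greedy: pick B (covers 7 new) → pick C (covers 3 new) → pick A (covers 1 new) → pick D (covers 1 new). Total picks: 4.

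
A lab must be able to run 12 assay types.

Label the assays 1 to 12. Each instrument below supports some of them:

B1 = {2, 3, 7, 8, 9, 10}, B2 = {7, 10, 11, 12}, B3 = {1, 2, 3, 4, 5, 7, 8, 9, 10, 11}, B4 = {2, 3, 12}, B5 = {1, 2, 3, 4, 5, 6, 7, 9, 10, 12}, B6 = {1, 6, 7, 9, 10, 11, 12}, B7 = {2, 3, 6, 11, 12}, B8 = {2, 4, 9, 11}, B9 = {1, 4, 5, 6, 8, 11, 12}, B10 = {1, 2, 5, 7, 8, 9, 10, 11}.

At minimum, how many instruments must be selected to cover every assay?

2

B5 and B9 together: B5 ∪ B9 = {1, 2, 3, 4, 5, 6, 7, 8, 9, 10, 11, 12} — every assay is covered.
No single instrument has all 12 assays (the largest, B3, has 10), so 2 is optimal.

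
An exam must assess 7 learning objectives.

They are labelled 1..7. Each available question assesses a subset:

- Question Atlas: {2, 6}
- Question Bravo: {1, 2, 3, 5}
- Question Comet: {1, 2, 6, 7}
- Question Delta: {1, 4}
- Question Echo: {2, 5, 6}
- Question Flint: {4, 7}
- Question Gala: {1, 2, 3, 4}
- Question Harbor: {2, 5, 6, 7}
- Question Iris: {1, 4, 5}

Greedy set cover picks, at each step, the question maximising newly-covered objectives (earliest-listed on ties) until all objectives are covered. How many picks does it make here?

3

Greedy: pick Bravo (covers 4 new) → pick Comet (covers 2 new) → pick Delta (covers 1 new). Total picks: 3.
(The true minimum cover uses only 2 questions, so greedy is not optimal here.)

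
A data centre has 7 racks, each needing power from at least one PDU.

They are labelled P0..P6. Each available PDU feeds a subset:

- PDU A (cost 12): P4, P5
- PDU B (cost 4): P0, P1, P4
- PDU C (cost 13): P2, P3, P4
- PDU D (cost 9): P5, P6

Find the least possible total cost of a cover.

B, C, D together cover every rack (B ∪ C ∪ D = {P0, P1, P2, P3, P4, P5, P6}); total cost 4 + 13 + 9 = 26.
No covering selection has total cost below 26.

26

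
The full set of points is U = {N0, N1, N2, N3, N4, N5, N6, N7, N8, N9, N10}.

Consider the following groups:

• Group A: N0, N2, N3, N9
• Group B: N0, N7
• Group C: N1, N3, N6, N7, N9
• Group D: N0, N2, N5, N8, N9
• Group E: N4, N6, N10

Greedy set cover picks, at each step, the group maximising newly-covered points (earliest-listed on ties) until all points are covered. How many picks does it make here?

Greedy: pick C (covers 5 new) → pick D (covers 4 new) → pick E (covers 2 new). Total picks: 3.

3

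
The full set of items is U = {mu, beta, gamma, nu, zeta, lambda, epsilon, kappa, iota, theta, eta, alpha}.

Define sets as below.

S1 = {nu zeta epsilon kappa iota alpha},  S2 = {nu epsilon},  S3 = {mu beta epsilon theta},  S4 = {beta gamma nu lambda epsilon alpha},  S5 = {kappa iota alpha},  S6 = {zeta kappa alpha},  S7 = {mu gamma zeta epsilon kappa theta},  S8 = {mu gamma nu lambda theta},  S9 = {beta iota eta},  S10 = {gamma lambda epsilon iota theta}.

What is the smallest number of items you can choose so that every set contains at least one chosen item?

4

The 4 items {zeta, lambda, epsilon, iota} hit every set.
No choice of 3 items meets every set, so 4 is the minimum.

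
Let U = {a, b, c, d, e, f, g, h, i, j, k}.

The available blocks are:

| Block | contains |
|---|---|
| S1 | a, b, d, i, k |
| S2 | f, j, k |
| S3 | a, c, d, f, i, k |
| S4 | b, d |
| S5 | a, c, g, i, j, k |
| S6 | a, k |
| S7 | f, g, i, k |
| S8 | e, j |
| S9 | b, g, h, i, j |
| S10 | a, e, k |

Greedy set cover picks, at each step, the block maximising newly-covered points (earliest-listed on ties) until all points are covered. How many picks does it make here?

3

Greedy: pick S3 (covers 6 new) → pick S9 (covers 4 new) → pick S8 (covers 1 new). Total picks: 3.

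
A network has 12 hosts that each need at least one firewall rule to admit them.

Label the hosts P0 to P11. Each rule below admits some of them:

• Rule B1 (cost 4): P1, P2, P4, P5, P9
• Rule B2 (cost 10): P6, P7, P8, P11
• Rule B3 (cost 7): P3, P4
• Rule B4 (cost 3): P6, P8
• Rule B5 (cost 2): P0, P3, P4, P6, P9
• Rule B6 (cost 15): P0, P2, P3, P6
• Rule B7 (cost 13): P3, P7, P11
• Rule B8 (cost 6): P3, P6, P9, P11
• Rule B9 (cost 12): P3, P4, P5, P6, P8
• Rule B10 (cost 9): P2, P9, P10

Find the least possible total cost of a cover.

B1, B2, B5, B10 together cover every host (B1 ∪ B2 ∪ B5 ∪ B10 = {P0, P1, P2, P3, P4, P5, P6, P7, P8, P9, P10, P11}); total cost 4 + 10 + 2 + 9 = 25.
The greedy pick B5, B1, B4, B2, B10 costs 28; no covering selection beats 25.

25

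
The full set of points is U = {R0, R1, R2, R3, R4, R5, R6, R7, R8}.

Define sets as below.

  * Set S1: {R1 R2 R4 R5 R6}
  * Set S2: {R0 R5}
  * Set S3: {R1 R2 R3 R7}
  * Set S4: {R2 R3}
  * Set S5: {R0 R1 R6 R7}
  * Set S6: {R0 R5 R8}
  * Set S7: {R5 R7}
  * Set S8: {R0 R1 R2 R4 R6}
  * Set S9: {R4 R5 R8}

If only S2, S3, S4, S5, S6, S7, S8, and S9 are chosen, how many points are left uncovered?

Union of S2, S3, S4, S5, S6, S7, S8, S9 = {R0, R1, R2, R3, R4, R5, R6, R7, R8} — that's every point, so 0 are uncovered.

0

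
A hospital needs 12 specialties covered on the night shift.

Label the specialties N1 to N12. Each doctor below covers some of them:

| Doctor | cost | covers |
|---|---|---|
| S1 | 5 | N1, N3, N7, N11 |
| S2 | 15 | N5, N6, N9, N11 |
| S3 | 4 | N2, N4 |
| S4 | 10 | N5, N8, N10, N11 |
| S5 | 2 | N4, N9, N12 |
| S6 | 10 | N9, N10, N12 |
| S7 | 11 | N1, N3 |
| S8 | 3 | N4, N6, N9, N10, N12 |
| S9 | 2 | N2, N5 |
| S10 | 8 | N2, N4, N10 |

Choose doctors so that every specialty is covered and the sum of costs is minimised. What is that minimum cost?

S1, S4, S8, S9 together cover every specialty (S1 ∪ S4 ∪ S8 ∪ S9 = {N1, N2, N3, N4, N5, N6, N7, N8, N9, N10, N11, N12}); total cost 5 + 10 + 3 + 2 = 20.
No covering selection has total cost below 20.

20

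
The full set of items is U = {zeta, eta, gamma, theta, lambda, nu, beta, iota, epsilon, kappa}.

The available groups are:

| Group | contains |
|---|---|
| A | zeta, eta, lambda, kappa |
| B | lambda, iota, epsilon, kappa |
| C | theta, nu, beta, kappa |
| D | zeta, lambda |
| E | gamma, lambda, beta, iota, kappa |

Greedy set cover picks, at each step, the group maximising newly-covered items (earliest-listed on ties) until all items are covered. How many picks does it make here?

Greedy: pick E (covers 5 new) → pick A (covers 2 new) → pick C (covers 2 new) → pick B (covers 1 new). Total picks: 4.

4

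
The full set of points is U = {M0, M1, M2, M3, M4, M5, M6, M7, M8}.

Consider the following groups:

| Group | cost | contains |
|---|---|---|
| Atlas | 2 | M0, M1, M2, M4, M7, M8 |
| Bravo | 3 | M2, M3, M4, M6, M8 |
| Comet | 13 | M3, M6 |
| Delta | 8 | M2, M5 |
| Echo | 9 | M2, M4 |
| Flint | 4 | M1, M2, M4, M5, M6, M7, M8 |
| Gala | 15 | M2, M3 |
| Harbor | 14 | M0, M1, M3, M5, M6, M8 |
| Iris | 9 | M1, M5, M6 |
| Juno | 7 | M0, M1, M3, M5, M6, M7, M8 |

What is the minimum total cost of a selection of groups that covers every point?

9

Atlas, Bravo, Flint together cover every point (Atlas ∪ Bravo ∪ Flint = {M0, M1, M2, M3, M4, M5, M6, M7, M8}); total cost 2 + 3 + 4 = 9.
No covering selection has total cost below 9.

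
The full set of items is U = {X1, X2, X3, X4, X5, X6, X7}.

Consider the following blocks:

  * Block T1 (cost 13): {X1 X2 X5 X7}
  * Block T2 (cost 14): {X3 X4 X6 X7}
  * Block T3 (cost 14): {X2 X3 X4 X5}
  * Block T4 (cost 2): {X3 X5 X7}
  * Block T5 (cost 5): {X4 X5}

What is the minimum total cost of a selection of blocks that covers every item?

27

T1, T2 together cover every item (T1 ∪ T2 = {X1, X2, X3, X4, X5, X6, X7}); total cost 13 + 14 = 27.
The greedy pick T4, T5, T1, T2 costs 34; no covering selection beats 27.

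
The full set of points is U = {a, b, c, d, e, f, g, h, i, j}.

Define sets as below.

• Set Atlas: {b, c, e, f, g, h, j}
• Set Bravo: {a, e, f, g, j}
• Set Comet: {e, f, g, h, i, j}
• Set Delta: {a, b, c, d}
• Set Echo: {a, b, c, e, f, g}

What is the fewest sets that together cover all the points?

2

Comet and Delta together: Comet ∪ Delta = {a, b, c, d, e, f, g, h, i, j} — every point is covered.
No single set has all 10 points (the largest, Atlas, has 7), so 2 is optimal.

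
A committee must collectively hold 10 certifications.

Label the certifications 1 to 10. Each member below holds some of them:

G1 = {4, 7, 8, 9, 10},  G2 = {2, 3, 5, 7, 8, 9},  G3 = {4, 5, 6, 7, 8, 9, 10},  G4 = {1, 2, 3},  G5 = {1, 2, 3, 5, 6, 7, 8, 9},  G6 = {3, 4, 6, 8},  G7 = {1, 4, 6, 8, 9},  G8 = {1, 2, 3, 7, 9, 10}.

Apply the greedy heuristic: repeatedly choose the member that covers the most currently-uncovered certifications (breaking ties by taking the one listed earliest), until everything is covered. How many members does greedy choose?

2

Greedy: pick G5 (covers 8 new) → pick G1 (covers 2 new). Total picks: 2.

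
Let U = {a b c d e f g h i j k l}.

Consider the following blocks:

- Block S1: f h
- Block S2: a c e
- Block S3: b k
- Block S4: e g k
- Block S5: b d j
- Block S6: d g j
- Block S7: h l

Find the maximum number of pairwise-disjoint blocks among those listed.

S2, S3, S6, S7 are pairwise disjoint (S2={a,c,e}; S3={b,k}; S6={d,g,j}; S7={h,l}).
Every remaining block overlaps one of these, and no 5 of the listed blocks are pairwise disjoint, so 4 is the maximum.

4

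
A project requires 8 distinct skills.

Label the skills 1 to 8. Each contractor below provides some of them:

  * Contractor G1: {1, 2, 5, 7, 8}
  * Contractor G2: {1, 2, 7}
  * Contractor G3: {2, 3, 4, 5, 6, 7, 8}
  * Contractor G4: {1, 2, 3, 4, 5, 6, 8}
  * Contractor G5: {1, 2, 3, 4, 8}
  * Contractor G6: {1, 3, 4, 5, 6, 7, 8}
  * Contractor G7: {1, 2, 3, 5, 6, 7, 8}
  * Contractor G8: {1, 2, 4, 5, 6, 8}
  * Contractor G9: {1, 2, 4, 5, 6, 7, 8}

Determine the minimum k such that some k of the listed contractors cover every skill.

2

G3 and G8 together: G3 ∪ G8 = {1, 2, 3, 4, 5, 6, 7, 8} — every skill is covered.
No single contractor has all 8 skills (the largest, G3, has 7), so 2 is optimal.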